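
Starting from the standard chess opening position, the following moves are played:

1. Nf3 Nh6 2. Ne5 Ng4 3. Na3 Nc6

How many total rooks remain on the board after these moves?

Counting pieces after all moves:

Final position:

  a b c d e f g h
  ─────────────────
8│♜ · ♝ ♛ ♚ ♝ · ♜│8
7│♟ ♟ ♟ ♟ ♟ ♟ ♟ ♟│7
6│· · ♞ · · · · ·│6
5│· · · · ♘ · · ·│5
4│· · · · · · ♞ ·│4
3│♘ · · · · · · ·│3
2│♙ ♙ ♙ ♙ ♙ ♙ ♙ ♙│2
1│♖ · ♗ ♕ ♔ ♗ · ♖│1
  ─────────────────
  a b c d e f g h


4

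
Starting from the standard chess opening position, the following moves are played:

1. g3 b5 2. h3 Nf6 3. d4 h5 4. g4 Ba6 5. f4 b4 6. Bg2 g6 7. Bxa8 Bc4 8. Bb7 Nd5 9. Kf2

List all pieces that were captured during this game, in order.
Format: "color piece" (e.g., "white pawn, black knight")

Tracking captures:
  Bxa8: captured black rook

black rook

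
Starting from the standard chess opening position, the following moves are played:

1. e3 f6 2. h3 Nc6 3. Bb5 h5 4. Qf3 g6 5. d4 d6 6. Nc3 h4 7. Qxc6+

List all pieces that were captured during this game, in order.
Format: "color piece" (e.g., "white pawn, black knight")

Tracking captures:
  Qxc6+: captured black knight

black knight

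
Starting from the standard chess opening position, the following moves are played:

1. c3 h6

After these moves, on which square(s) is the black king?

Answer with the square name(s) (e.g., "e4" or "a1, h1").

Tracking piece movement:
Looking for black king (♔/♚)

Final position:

  a b c d e f g h
  ─────────────────
8│♜ ♞ ♝ ♛ ♚ ♝ ♞ ♜│8
7│♟ ♟ ♟ ♟ ♟ ♟ ♟ ·│7
6│· · · · · · · ♟│6
5│· · · · · · · ·│5
4│· · · · · · · ·│4
3│· · ♙ · · · · ·│3
2│♙ ♙ · ♙ ♙ ♙ ♙ ♙│2
1│♖ ♘ ♗ ♕ ♔ ♗ ♘ ♖│1
  ─────────────────
  a b c d e f g h


e8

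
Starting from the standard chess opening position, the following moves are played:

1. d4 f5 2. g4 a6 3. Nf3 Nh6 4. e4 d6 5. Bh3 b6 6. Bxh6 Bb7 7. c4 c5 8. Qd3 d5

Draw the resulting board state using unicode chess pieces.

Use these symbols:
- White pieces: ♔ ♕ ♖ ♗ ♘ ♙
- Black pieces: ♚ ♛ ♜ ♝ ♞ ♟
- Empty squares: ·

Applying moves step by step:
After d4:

♜ ♞ ♝ ♛ ♚ ♝ ♞ ♜
♟ ♟ ♟ ♟ ♟ ♟ ♟ ♟
· · · · · · · ·
· · · · · · · ·
· · · ♙ · · · ·
· · · · · · · ·
♙ ♙ ♙ · ♙ ♙ ♙ ♙
♖ ♘ ♗ ♕ ♔ ♗ ♘ ♖


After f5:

♜ ♞ ♝ ♛ ♚ ♝ ♞ ♜
♟ ♟ ♟ ♟ ♟ · ♟ ♟
· · · · · · · ·
· · · · · ♟ · ·
· · · ♙ · · · ·
· · · · · · · ·
♙ ♙ ♙ · ♙ ♙ ♙ ♙
♖ ♘ ♗ ♕ ♔ ♗ ♘ ♖


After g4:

♜ ♞ ♝ ♛ ♚ ♝ ♞ ♜
♟ ♟ ♟ ♟ ♟ · ♟ ♟
· · · · · · · ·
· · · · · ♟ · ·
· · · ♙ · · ♙ ·
· · · · · · · ·
♙ ♙ ♙ · ♙ ♙ · ♙
♖ ♘ ♗ ♕ ♔ ♗ ♘ ♖


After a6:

♜ ♞ ♝ ♛ ♚ ♝ ♞ ♜
· ♟ ♟ ♟ ♟ · ♟ ♟
♟ · · · · · · ·
· · · · · ♟ · ·
· · · ♙ · · ♙ ·
· · · · · · · ·
♙ ♙ ♙ · ♙ ♙ · ♙
♖ ♘ ♗ ♕ ♔ ♗ ♘ ♖


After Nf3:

♜ ♞ ♝ ♛ ♚ ♝ ♞ ♜
· ♟ ♟ ♟ ♟ · ♟ ♟
♟ · · · · · · ·
· · · · · ♟ · ·
· · · ♙ · · ♙ ·
· · · · · ♘ · ·
♙ ♙ ♙ · ♙ ♙ · ♙
♖ ♘ ♗ ♕ ♔ ♗ · ♖


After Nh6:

♜ ♞ ♝ ♛ ♚ ♝ · ♜
· ♟ ♟ ♟ ♟ · ♟ ♟
♟ · · · · · · ♞
· · · · · ♟ · ·
· · · ♙ · · ♙ ·
· · · · · ♘ · ·
♙ ♙ ♙ · ♙ ♙ · ♙
♖ ♘ ♗ ♕ ♔ ♗ · ♖


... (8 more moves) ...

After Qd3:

♜ ♞ · ♛ ♚ ♝ · ♜
· ♝ · · ♟ · ♟ ♟
♟ ♟ · ♟ · · · ♗
· · ♟ · · ♟ · ·
· · ♙ ♙ ♙ · ♙ ·
· · · ♕ · ♘ · ♗
♙ ♙ · · · ♙ · ♙
♖ ♘ · · ♔ · · ♖


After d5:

♜ ♞ · ♛ ♚ ♝ · ♜
· ♝ · · ♟ · ♟ ♟
♟ ♟ · · · · · ♗
· · ♟ ♟ · ♟ · ·
· · ♙ ♙ ♙ · ♙ ·
· · · ♕ · ♘ · ♗
♙ ♙ · · · ♙ · ♙
♖ ♘ · · ♔ · · ♖



  a b c d e f g h
  ─────────────────
8│♜ ♞ · ♛ ♚ ♝ · ♜│8
7│· ♝ · · ♟ · ♟ ♟│7
6│♟ ♟ · · · · · ♗│6
5│· · ♟ ♟ · ♟ · ·│5
4│· · ♙ ♙ ♙ · ♙ ·│4
3│· · · ♕ · ♘ · ♗│3
2│♙ ♙ · · · ♙ · ♙│2
1│♖ ♘ · · ♔ · · ♖│1
  ─────────────────
  a b c d e f g h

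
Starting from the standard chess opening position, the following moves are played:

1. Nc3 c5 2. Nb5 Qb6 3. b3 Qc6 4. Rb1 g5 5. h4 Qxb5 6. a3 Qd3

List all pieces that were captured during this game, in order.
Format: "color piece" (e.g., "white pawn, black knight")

Tracking captures:
  Qxb5: captured white knight

white knight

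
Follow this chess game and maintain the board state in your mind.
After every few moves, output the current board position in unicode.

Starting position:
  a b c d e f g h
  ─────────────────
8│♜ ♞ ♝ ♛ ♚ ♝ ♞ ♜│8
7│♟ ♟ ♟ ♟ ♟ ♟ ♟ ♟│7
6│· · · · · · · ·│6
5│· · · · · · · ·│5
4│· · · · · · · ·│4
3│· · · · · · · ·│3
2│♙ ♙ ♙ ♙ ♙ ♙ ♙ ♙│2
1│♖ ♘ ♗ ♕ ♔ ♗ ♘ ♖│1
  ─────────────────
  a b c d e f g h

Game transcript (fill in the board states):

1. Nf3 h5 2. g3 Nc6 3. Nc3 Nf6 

  a b c d e f g h
  ─────────────────
8│♜ · ♝ ♛ ♚ ♝ · ♜│8
7│♟ ♟ ♟ ♟ ♟ ♟ ♟ ·│7
6│· · ♞ · · ♞ · ·│6
5│· · · · · · · ♟│5
4│· · · · · · · ·│4
3│· · ♘ · · ♘ ♙ ·│3
2│♙ ♙ ♙ ♙ ♙ ♙ · ♙│2
1│♖ · ♗ ♕ ♔ ♗ · ♖│1
  ─────────────────
  a b c d e f g h

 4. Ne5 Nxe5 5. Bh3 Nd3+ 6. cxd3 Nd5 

  a b c d e f g h
  ─────────────────
8│♜ · ♝ ♛ ♚ ♝ · ♜│8
7│♟ ♟ ♟ ♟ ♟ ♟ ♟ ·│7
6│· · · · · · · ·│6
5│· · · ♞ · · · ♟│5
4│· · · · · · · ·│4
3│· · ♘ ♙ · · ♙ ♗│3
2│♙ ♙ · ♙ ♙ ♙ · ♙│2
1│♖ · ♗ ♕ ♔ · · ♖│1
  ─────────────────
  a b c d e f g h

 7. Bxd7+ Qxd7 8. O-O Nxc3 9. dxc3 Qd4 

  a b c d e f g h
  ─────────────────
8│♜ · ♝ · ♚ ♝ · ♜│8
7│♟ ♟ ♟ · ♟ ♟ ♟ ·│7
6│· · · · · · · ·│6
5│· · · · · · · ♟│5
4│· · · ♛ · · · ·│4
3│· · ♙ ♙ · · ♙ ·│3
2│♙ ♙ · · ♙ ♙ · ♙│2
1│♖ · ♗ ♕ · ♖ ♔ ·│1
  ─────────────────
  a b c d e f g h

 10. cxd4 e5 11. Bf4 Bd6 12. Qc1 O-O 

  a b c d e f g h
  ─────────────────
8│♜ · ♝ · · ♜ ♚ ·│8
7│♟ ♟ ♟ · · ♟ ♟ ·│7
6│· · · ♝ · · · ·│6
5│· · · · ♟ · · ♟│5
4│· · · ♙ · ♗ · ·│4
3│· · · ♙ · · ♙ ·│3
2│♙ ♙ · · ♙ ♙ · ♙│2
1│♖ · ♕ · · ♖ ♔ ·│1
  ─────────────────
  a b c d e f g h

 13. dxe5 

  a b c d e f g h
  ─────────────────
8│♜ · ♝ · · ♜ ♚ ·│8
7│♟ ♟ ♟ · · ♟ ♟ ·│7
6│· · · ♝ · · · ·│6
5│· · · · ♙ · · ♟│5
4│· · · · · ♗ · ·│4
3│· · · ♙ · · ♙ ·│3
2│♙ ♙ · · ♙ ♙ · ♙│2
1│♖ · ♕ · · ♖ ♔ ·│1
  ─────────────────
  a b c d e f g h


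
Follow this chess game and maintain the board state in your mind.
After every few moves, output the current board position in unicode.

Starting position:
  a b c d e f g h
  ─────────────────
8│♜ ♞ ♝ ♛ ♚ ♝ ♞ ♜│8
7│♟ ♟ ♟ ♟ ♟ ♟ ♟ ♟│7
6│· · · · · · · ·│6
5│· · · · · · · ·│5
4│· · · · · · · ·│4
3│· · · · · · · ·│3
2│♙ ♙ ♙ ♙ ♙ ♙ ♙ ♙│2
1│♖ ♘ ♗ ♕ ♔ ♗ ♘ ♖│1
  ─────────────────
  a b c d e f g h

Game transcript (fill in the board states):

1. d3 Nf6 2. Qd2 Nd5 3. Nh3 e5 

  a b c d e f g h
  ─────────────────
8│♜ ♞ ♝ ♛ ♚ ♝ · ♜│8
7│♟ ♟ ♟ ♟ · ♟ ♟ ♟│7
6│· · · · · · · ·│6
5│· · · ♞ ♟ · · ·│5
4│· · · · · · · ·│4
3│· · · ♙ · · · ♘│3
2│♙ ♙ ♙ ♕ ♙ ♙ ♙ ♙│2
1│♖ ♘ ♗ · ♔ ♗ · ♖│1
  ─────────────────
  a b c d e f g h

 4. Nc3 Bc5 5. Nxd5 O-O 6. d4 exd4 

  a b c d e f g h
  ─────────────────
8│♜ ♞ ♝ ♛ · ♜ ♚ ·│8
7│♟ ♟ ♟ ♟ · ♟ ♟ ♟│7
6│· · · · · · · ·│6
5│· · ♝ ♘ · · · ·│5
4│· · · ♟ · · · ·│4
3│· · · · · · · ♘│3
2│♙ ♙ ♙ ♕ ♙ ♙ ♙ ♙│2
1│♖ · ♗ · ♔ ♗ · ♖│1
  ─────────────────
  a b c d e f g h

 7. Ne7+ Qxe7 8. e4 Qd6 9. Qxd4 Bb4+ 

  a b c d e f g h
  ─────────────────
8│♜ ♞ ♝ · · ♜ ♚ ·│8
7│♟ ♟ ♟ ♟ · ♟ ♟ ♟│7
6│· · · ♛ · · · ·│6
5│· · · · · · · ·│5
4│· ♝ · ♕ ♙ · · ·│4
3│· · · · · · · ♘│3
2│♙ ♙ ♙ · · ♙ ♙ ♙│2
1│♖ · ♗ · ♔ ♗ · ♖│1
  ─────────────────
  a b c d e f g h

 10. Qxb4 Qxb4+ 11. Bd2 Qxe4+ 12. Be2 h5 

  a b c d e f g h
  ─────────────────
8│♜ ♞ ♝ · · ♜ ♚ ·│8
7│♟ ♟ ♟ ♟ · ♟ ♟ ·│7
6│· · · · · · · ·│6
5│· · · · · · · ♟│5
4│· · · · ♛ · · ·│4
3│· · · · · · · ♘│3
2│♙ ♙ ♙ ♗ ♗ ♙ ♙ ♙│2
1│♖ · · · ♔ · · ♖│1
  ─────────────────
  a b c d e f g h

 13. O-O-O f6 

  a b c d e f g h
  ─────────────────
8│♜ ♞ ♝ · · ♜ ♚ ·│8
7│♟ ♟ ♟ ♟ · · ♟ ·│7
6│· · · · · ♟ · ·│6
5│· · · · · · · ♟│5
4│· · · · ♛ · · ·│4
3│· · · · · · · ♘│3
2│♙ ♙ ♙ ♗ ♗ ♙ ♙ ♙│2
1│· · ♔ ♖ · · · ♖│1
  ─────────────────
  a b c d e f g h


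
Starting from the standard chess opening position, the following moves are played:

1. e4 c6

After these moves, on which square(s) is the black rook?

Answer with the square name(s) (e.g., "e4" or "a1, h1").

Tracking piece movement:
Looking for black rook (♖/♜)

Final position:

  a b c d e f g h
  ─────────────────
8│♜ ♞ ♝ ♛ ♚ ♝ ♞ ♜│8
7│♟ ♟ · ♟ ♟ ♟ ♟ ♟│7
6│· · ♟ · · · · ·│6
5│· · · · · · · ·│5
4│· · · · ♙ · · ·│4
3│· · · · · · · ·│3
2│♙ ♙ ♙ ♙ · ♙ ♙ ♙│2
1│♖ ♘ ♗ ♕ ♔ ♗ ♘ ♖│1
  ─────────────────
  a b c d e f g h


a8, h8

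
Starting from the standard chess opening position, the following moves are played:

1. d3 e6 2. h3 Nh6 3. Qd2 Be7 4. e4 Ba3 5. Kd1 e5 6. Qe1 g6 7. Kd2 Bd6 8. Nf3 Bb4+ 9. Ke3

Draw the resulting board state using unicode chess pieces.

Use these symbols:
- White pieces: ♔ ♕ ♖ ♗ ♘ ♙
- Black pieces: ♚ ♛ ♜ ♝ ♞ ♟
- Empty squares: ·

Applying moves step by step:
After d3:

♜ ♞ ♝ ♛ ♚ ♝ ♞ ♜
♟ ♟ ♟ ♟ ♟ ♟ ♟ ♟
· · · · · · · ·
· · · · · · · ·
· · · · · · · ·
· · · ♙ · · · ·
♙ ♙ ♙ · ♙ ♙ ♙ ♙
♖ ♘ ♗ ♕ ♔ ♗ ♘ ♖


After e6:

♜ ♞ ♝ ♛ ♚ ♝ ♞ ♜
♟ ♟ ♟ ♟ · ♟ ♟ ♟
· · · · ♟ · · ·
· · · · · · · ·
· · · · · · · ·
· · · ♙ · · · ·
♙ ♙ ♙ · ♙ ♙ ♙ ♙
♖ ♘ ♗ ♕ ♔ ♗ ♘ ♖


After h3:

♜ ♞ ♝ ♛ ♚ ♝ ♞ ♜
♟ ♟ ♟ ♟ · ♟ ♟ ♟
· · · · ♟ · · ·
· · · · · · · ·
· · · · · · · ·
· · · ♙ · · · ♙
♙ ♙ ♙ · ♙ ♙ ♙ ·
♖ ♘ ♗ ♕ ♔ ♗ ♘ ♖


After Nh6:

♜ ♞ ♝ ♛ ♚ ♝ · ♜
♟ ♟ ♟ ♟ · ♟ ♟ ♟
· · · · ♟ · · ♞
· · · · · · · ·
· · · · · · · ·
· · · ♙ · · · ♙
♙ ♙ ♙ · ♙ ♙ ♙ ·
♖ ♘ ♗ ♕ ♔ ♗ ♘ ♖


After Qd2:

♜ ♞ ♝ ♛ ♚ ♝ · ♜
♟ ♟ ♟ ♟ · ♟ ♟ ♟
· · · · ♟ · · ♞
· · · · · · · ·
· · · · · · · ·
· · · ♙ · · · ♙
♙ ♙ ♙ ♕ ♙ ♙ ♙ ·
♖ ♘ ♗ · ♔ ♗ ♘ ♖


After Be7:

♜ ♞ ♝ ♛ ♚ · · ♜
♟ ♟ ♟ ♟ ♝ ♟ ♟ ♟
· · · · ♟ · · ♞
· · · · · · · ·
· · · · · · · ·
· · · ♙ · · · ♙
♙ ♙ ♙ ♕ ♙ ♙ ♙ ·
♖ ♘ ♗ · ♔ ♗ ♘ ♖


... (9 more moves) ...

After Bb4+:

♜ ♞ ♝ ♛ ♚ · · ♜
♟ ♟ ♟ ♟ · ♟ · ♟
· · · · · · ♟ ♞
· · · · ♟ · · ·
· ♝ · · ♙ · · ·
· · · ♙ · ♘ · ♙
♙ ♙ ♙ ♔ · ♙ ♙ ·
♖ ♘ ♗ · ♕ ♗ · ♖


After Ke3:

♜ ♞ ♝ ♛ ♚ · · ♜
♟ ♟ ♟ ♟ · ♟ · ♟
· · · · · · ♟ ♞
· · · · ♟ · · ·
· ♝ · · ♙ · · ·
· · · ♙ ♔ ♘ · ♙
♙ ♙ ♙ · · ♙ ♙ ·
♖ ♘ ♗ · ♕ ♗ · ♖



  a b c d e f g h
  ─────────────────
8│♜ ♞ ♝ ♛ ♚ · · ♜│8
7│♟ ♟ ♟ ♟ · ♟ · ♟│7
6│· · · · · · ♟ ♞│6
5│· · · · ♟ · · ·│5
4│· ♝ · · ♙ · · ·│4
3│· · · ♙ ♔ ♘ · ♙│3
2│♙ ♙ ♙ · · ♙ ♙ ·│2
1│♖ ♘ ♗ · ♕ ♗ · ♖│1
  ─────────────────
  a b c d e f g h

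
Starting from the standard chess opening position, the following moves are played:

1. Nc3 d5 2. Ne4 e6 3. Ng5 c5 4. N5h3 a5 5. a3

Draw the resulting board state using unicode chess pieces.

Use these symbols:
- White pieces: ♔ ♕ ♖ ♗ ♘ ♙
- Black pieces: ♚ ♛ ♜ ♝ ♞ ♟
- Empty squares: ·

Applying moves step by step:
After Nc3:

♜ ♞ ♝ ♛ ♚ ♝ ♞ ♜
♟ ♟ ♟ ♟ ♟ ♟ ♟ ♟
· · · · · · · ·
· · · · · · · ·
· · · · · · · ·
· · ♘ · · · · ·
♙ ♙ ♙ ♙ ♙ ♙ ♙ ♙
♖ · ♗ ♕ ♔ ♗ ♘ ♖


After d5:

♜ ♞ ♝ ♛ ♚ ♝ ♞ ♜
♟ ♟ ♟ · ♟ ♟ ♟ ♟
· · · · · · · ·
· · · ♟ · · · ·
· · · · · · · ·
· · ♘ · · · · ·
♙ ♙ ♙ ♙ ♙ ♙ ♙ ♙
♖ · ♗ ♕ ♔ ♗ ♘ ♖


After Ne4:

♜ ♞ ♝ ♛ ♚ ♝ ♞ ♜
♟ ♟ ♟ · ♟ ♟ ♟ ♟
· · · · · · · ·
· · · ♟ · · · ·
· · · · ♘ · · ·
· · · · · · · ·
♙ ♙ ♙ ♙ ♙ ♙ ♙ ♙
♖ · ♗ ♕ ♔ ♗ ♘ ♖


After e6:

♜ ♞ ♝ ♛ ♚ ♝ ♞ ♜
♟ ♟ ♟ · · ♟ ♟ ♟
· · · · ♟ · · ·
· · · ♟ · · · ·
· · · · ♘ · · ·
· · · · · · · ·
♙ ♙ ♙ ♙ ♙ ♙ ♙ ♙
♖ · ♗ ♕ ♔ ♗ ♘ ♖


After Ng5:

♜ ♞ ♝ ♛ ♚ ♝ ♞ ♜
♟ ♟ ♟ · · ♟ ♟ ♟
· · · · ♟ · · ·
· · · ♟ · · ♘ ·
· · · · · · · ·
· · · · · · · ·
♙ ♙ ♙ ♙ ♙ ♙ ♙ ♙
♖ · ♗ ♕ ♔ ♗ ♘ ♖


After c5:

♜ ♞ ♝ ♛ ♚ ♝ ♞ ♜
♟ ♟ · · · ♟ ♟ ♟
· · · · ♟ · · ·
· · ♟ ♟ · · ♘ ·
· · · · · · · ·
· · · · · · · ·
♙ ♙ ♙ ♙ ♙ ♙ ♙ ♙
♖ · ♗ ♕ ♔ ♗ ♘ ♖


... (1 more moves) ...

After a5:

♜ ♞ ♝ ♛ ♚ ♝ ♞ ♜
· ♟ · · · ♟ ♟ ♟
· · · · ♟ · · ·
♟ · ♟ ♟ · · · ·
· · · · · · · ·
· · · · · · · ♘
♙ ♙ ♙ ♙ ♙ ♙ ♙ ♙
♖ · ♗ ♕ ♔ ♗ ♘ ♖


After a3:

♜ ♞ ♝ ♛ ♚ ♝ ♞ ♜
· ♟ · · · ♟ ♟ ♟
· · · · ♟ · · ·
♟ · ♟ ♟ · · · ·
· · · · · · · ·
♙ · · · · · · ♘
· ♙ ♙ ♙ ♙ ♙ ♙ ♙
♖ · ♗ ♕ ♔ ♗ ♘ ♖



  a b c d e f g h
  ─────────────────
8│♜ ♞ ♝ ♛ ♚ ♝ ♞ ♜│8
7│· ♟ · · · ♟ ♟ ♟│7
6│· · · · ♟ · · ·│6
5│♟ · ♟ ♟ · · · ·│5
4│· · · · · · · ·│4
3│♙ · · · · · · ♘│3
2│· ♙ ♙ ♙ ♙ ♙ ♙ ♙│2
1│♖ · ♗ ♕ ♔ ♗ ♘ ♖│1
  ─────────────────
  a b c d e f g h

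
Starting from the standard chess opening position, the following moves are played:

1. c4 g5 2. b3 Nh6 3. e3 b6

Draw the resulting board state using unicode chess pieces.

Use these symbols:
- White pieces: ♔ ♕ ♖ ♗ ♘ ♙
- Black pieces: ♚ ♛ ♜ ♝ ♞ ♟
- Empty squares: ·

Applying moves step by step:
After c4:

♜ ♞ ♝ ♛ ♚ ♝ ♞ ♜
♟ ♟ ♟ ♟ ♟ ♟ ♟ ♟
· · · · · · · ·
· · · · · · · ·
· · ♙ · · · · ·
· · · · · · · ·
♙ ♙ · ♙ ♙ ♙ ♙ ♙
♖ ♘ ♗ ♕ ♔ ♗ ♘ ♖


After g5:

♜ ♞ ♝ ♛ ♚ ♝ ♞ ♜
♟ ♟ ♟ ♟ ♟ ♟ · ♟
· · · · · · · ·
· · · · · · ♟ ·
· · ♙ · · · · ·
· · · · · · · ·
♙ ♙ · ♙ ♙ ♙ ♙ ♙
♖ ♘ ♗ ♕ ♔ ♗ ♘ ♖


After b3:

♜ ♞ ♝ ♛ ♚ ♝ ♞ ♜
♟ ♟ ♟ ♟ ♟ ♟ · ♟
· · · · · · · ·
· · · · · · ♟ ·
· · ♙ · · · · ·
· ♙ · · · · · ·
♙ · · ♙ ♙ ♙ ♙ ♙
♖ ♘ ♗ ♕ ♔ ♗ ♘ ♖


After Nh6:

♜ ♞ ♝ ♛ ♚ ♝ · ♜
♟ ♟ ♟ ♟ ♟ ♟ · ♟
· · · · · · · ♞
· · · · · · ♟ ·
· · ♙ · · · · ·
· ♙ · · · · · ·
♙ · · ♙ ♙ ♙ ♙ ♙
♖ ♘ ♗ ♕ ♔ ♗ ♘ ♖


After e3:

♜ ♞ ♝ ♛ ♚ ♝ · ♜
♟ ♟ ♟ ♟ ♟ ♟ · ♟
· · · · · · · ♞
· · · · · · ♟ ·
· · ♙ · · · · ·
· ♙ · · ♙ · · ·
♙ · · ♙ · ♙ ♙ ♙
♖ ♘ ♗ ♕ ♔ ♗ ♘ ♖


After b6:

♜ ♞ ♝ ♛ ♚ ♝ · ♜
♟ · ♟ ♟ ♟ ♟ · ♟
· ♟ · · · · · ♞
· · · · · · ♟ ·
· · ♙ · · · · ·
· ♙ · · ♙ · · ·
♙ · · ♙ · ♙ ♙ ♙
♖ ♘ ♗ ♕ ♔ ♗ ♘ ♖



  a b c d e f g h
  ─────────────────
8│♜ ♞ ♝ ♛ ♚ ♝ · ♜│8
7│♟ · ♟ ♟ ♟ ♟ · ♟│7
6│· ♟ · · · · · ♞│6
5│· · · · · · ♟ ·│5
4│· · ♙ · · · · ·│4
3│· ♙ · · ♙ · · ·│3
2│♙ · · ♙ · ♙ ♙ ♙│2
1│♖ ♘ ♗ ♕ ♔ ♗ ♘ ♖│1
  ─────────────────
  a b c d e f g h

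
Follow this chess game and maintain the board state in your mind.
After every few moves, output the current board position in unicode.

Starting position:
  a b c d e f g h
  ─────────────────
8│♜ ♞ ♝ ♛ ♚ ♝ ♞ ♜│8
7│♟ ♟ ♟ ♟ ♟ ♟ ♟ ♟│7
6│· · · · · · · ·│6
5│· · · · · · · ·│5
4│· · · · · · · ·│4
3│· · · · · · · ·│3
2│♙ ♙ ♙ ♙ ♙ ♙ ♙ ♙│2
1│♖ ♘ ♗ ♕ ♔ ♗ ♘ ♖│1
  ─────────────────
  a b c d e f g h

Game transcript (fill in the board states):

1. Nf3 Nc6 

  a b c d e f g h
  ─────────────────
8│♜ · ♝ ♛ ♚ ♝ ♞ ♜│8
7│♟ ♟ ♟ ♟ ♟ ♟ ♟ ♟│7
6│· · ♞ · · · · ·│6
5│· · · · · · · ·│5
4│· · · · · · · ·│4
3│· · · · · ♘ · ·│3
2│♙ ♙ ♙ ♙ ♙ ♙ ♙ ♙│2
1│♖ ♘ ♗ ♕ ♔ ♗ · ♖│1
  ─────────────────
  a b c d e f g h

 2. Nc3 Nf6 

  a b c d e f g h
  ─────────────────
8│♜ · ♝ ♛ ♚ ♝ · ♜│8
7│♟ ♟ ♟ ♟ ♟ ♟ ♟ ♟│7
6│· · ♞ · · ♞ · ·│6
5│· · · · · · · ·│5
4│· · · · · · · ·│4
3│· · ♘ · · ♘ · ·│3
2│♙ ♙ ♙ ♙ ♙ ♙ ♙ ♙│2
1│♖ · ♗ ♕ ♔ ♗ · ♖│1
  ─────────────────
  a b c d e f g h

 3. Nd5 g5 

  a b c d e f g h
  ─────────────────
8│♜ · ♝ ♛ ♚ ♝ · ♜│8
7│♟ ♟ ♟ ♟ ♟ ♟ · ♟│7
6│· · ♞ · · ♞ · ·│6
5│· · · ♘ · · ♟ ·│5
4│· · · · · · · ·│4
3│· · · · · ♘ · ·│3
2│♙ ♙ ♙ ♙ ♙ ♙ ♙ ♙│2
1│♖ · ♗ ♕ ♔ ♗ · ♖│1
  ─────────────────
  a b c d e f g h

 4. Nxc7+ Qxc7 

  a b c d e f g h
  ─────────────────
8│♜ · ♝ · ♚ ♝ · ♜│8
7│♟ ♟ ♛ ♟ ♟ ♟ · ♟│7
6│· · ♞ · · ♞ · ·│6
5│· · · · · · ♟ ·│5
4│· · · · · · · ·│4
3│· · · · · ♘ · ·│3
2│♙ ♙ ♙ ♙ ♙ ♙ ♙ ♙│2
1│♖ · ♗ ♕ ♔ ♗ · ♖│1
  ─────────────────
  a b c d e f g h

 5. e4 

  a b c d e f g h
  ─────────────────
8│♜ · ♝ · ♚ ♝ · ♜│8
7│♟ ♟ ♛ ♟ ♟ ♟ · ♟│7
6│· · ♞ · · ♞ · ·│6
5│· · · · · · ♟ ·│5
4│· · · · ♙ · · ·│4
3│· · · · · ♘ · ·│3
2│♙ ♙ ♙ ♙ · ♙ ♙ ♙│2
1│♖ · ♗ ♕ ♔ ♗ · ♖│1
  ─────────────────
  a b c d e f g h


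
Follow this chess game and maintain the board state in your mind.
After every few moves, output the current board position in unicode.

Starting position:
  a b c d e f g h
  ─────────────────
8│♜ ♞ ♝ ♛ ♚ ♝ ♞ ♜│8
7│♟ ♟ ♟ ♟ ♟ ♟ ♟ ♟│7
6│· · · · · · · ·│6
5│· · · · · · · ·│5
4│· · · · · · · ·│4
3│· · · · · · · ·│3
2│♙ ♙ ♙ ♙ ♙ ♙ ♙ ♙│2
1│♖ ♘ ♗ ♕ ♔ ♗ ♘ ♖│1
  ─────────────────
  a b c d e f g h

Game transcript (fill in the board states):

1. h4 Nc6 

  a b c d e f g h
  ─────────────────
8│♜ · ♝ ♛ ♚ ♝ ♞ ♜│8
7│♟ ♟ ♟ ♟ ♟ ♟ ♟ ♟│7
6│· · ♞ · · · · ·│6
5│· · · · · · · ·│5
4│· · · · · · · ♙│4
3│· · · · · · · ·│3
2│♙ ♙ ♙ ♙ ♙ ♙ ♙ ·│2
1│♖ ♘ ♗ ♕ ♔ ♗ ♘ ♖│1
  ─────────────────
  a b c d e f g h

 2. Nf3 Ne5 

  a b c d e f g h
  ─────────────────
8│♜ · ♝ ♛ ♚ ♝ ♞ ♜│8
7│♟ ♟ ♟ ♟ ♟ ♟ ♟ ♟│7
6│· · · · · · · ·│6
5│· · · · ♞ · · ·│5
4│· · · · · · · ♙│4
3│· · · · · ♘ · ·│3
2│♙ ♙ ♙ ♙ ♙ ♙ ♙ ·│2
1│♖ ♘ ♗ ♕ ♔ ♗ · ♖│1
  ─────────────────
  a b c d e f g h

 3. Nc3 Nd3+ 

  a b c d e f g h
  ─────────────────
8│♜ · ♝ ♛ ♚ ♝ ♞ ♜│8
7│♟ ♟ ♟ ♟ ♟ ♟ ♟ ♟│7
6│· · · · · · · ·│6
5│· · · · · · · ·│5
4│· · · · · · · ♙│4
3│· · ♘ ♞ · ♘ · ·│3
2│♙ ♙ ♙ ♙ ♙ ♙ ♙ ·│2
1│♖ · ♗ ♕ ♔ ♗ · ♖│1
  ─────────────────
  a b c d e f g h



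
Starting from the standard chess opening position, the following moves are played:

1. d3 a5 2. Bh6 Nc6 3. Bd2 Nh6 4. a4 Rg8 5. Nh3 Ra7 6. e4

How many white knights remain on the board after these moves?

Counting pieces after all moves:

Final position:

  a b c d e f g h
  ─────────────────
8│· · ♝ ♛ ♚ ♝ ♜ ·│8
7│♜ ♟ ♟ ♟ ♟ ♟ ♟ ♟│7
6│· · ♞ · · · · ♞│6
5│♟ · · · · · · ·│5
4│♙ · · · ♙ · · ·│4
3│· · · ♙ · · · ♘│3
2│· ♙ ♙ ♗ · ♙ ♙ ♙│2
1│♖ ♘ · ♕ ♔ ♗ · ♖│1
  ─────────────────
  a b c d e f g h


2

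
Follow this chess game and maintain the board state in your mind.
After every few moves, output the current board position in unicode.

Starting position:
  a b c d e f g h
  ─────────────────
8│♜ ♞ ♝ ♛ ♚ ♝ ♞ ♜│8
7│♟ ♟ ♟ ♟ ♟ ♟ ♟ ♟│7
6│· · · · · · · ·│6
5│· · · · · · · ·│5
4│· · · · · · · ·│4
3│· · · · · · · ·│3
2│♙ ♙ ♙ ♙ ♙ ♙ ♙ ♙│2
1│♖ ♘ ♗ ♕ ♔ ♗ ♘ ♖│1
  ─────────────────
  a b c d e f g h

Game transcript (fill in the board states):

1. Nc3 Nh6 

  a b c d e f g h
  ─────────────────
8│♜ ♞ ♝ ♛ ♚ ♝ · ♜│8
7│♟ ♟ ♟ ♟ ♟ ♟ ♟ ♟│7
6│· · · · · · · ♞│6
5│· · · · · · · ·│5
4│· · · · · · · ·│4
3│· · ♘ · · · · ·│3
2│♙ ♙ ♙ ♙ ♙ ♙ ♙ ♙│2
1│♖ · ♗ ♕ ♔ ♗ ♘ ♖│1
  ─────────────────
  a b c d e f g h

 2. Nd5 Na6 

  a b c d e f g h
  ─────────────────
8│♜ · ♝ ♛ ♚ ♝ · ♜│8
7│♟ ♟ ♟ ♟ ♟ ♟ ♟ ♟│7
6│♞ · · · · · · ♞│6
5│· · · ♘ · · · ·│5
4│· · · · · · · ·│4
3│· · · · · · · ·│3
2│♙ ♙ ♙ ♙ ♙ ♙ ♙ ♙│2
1│♖ · ♗ ♕ ♔ ♗ ♘ ♖│1
  ─────────────────
  a b c d e f g h

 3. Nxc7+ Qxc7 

  a b c d e f g h
  ─────────────────
8│♜ · ♝ · ♚ ♝ · ♜│8
7│♟ ♟ ♛ ♟ ♟ ♟ ♟ ♟│7
6│♞ · · · · · · ♞│6
5│· · · · · · · ·│5
4│· · · · · · · ·│4
3│· · · · · · · ·│3
2│♙ ♙ ♙ ♙ ♙ ♙ ♙ ♙│2
1│♖ · ♗ ♕ ♔ ♗ ♘ ♖│1
  ─────────────────
  a b c d e f g h

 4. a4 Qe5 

  a b c d e f g h
  ─────────────────
8│♜ · ♝ · ♚ ♝ · ♜│8
7│♟ ♟ · ♟ ♟ ♟ ♟ ♟│7
6│♞ · · · · · · ♞│6
5│· · · · ♛ · · ·│5
4│♙ · · · · · · ·│4
3│· · · · · · · ·│3
2│· ♙ ♙ ♙ ♙ ♙ ♙ ♙│2
1│♖ · ♗ ♕ ♔ ♗ ♘ ♖│1
  ─────────────────
  a b c d e f g h

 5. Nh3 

  a b c d e f g h
  ─────────────────
8│♜ · ♝ · ♚ ♝ · ♜│8
7│♟ ♟ · ♟ ♟ ♟ ♟ ♟│7
6│♞ · · · · · · ♞│6
5│· · · · ♛ · · ·│5
4│♙ · · · · · · ·│4
3│· · · · · · · ♘│3
2│· ♙ ♙ ♙ ♙ ♙ ♙ ♙│2
1│♖ · ♗ ♕ ♔ ♗ · ♖│1
  ─────────────────
  a b c d e f g h


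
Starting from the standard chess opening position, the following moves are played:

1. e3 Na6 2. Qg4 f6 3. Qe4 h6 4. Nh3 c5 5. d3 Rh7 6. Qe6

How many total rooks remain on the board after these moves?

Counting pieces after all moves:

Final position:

  a b c d e f g h
  ─────────────────
8│♜ · ♝ ♛ ♚ ♝ ♞ ·│8
7│♟ ♟ · ♟ ♟ · ♟ ♜│7
6│♞ · · · ♕ ♟ · ♟│6
5│· · ♟ · · · · ·│5
4│· · · · · · · ·│4
3│· · · ♙ ♙ · · ♘│3
2│♙ ♙ ♙ · · ♙ ♙ ♙│2
1│♖ ♘ ♗ · ♔ ♗ · ♖│1
  ─────────────────
  a b c d e f g h


4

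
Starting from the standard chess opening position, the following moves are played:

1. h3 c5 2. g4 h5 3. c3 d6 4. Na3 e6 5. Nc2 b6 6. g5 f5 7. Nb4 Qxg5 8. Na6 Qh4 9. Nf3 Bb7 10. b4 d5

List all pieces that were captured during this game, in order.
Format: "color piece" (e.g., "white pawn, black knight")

Tracking captures:
  Qxg5: captured white pawn

white pawn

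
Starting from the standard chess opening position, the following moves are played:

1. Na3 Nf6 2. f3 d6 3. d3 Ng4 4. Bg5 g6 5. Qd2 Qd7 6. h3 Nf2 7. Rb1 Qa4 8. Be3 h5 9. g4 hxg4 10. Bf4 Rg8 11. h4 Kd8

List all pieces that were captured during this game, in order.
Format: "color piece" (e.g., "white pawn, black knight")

Tracking captures:
  hxg4: captured white pawn

white pawn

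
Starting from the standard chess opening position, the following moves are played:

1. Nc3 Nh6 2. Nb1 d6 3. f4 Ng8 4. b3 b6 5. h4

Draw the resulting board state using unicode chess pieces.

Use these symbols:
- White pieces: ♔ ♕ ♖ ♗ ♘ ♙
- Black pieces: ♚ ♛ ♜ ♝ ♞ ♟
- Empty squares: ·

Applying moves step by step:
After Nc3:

♜ ♞ ♝ ♛ ♚ ♝ ♞ ♜
♟ ♟ ♟ ♟ ♟ ♟ ♟ ♟
· · · · · · · ·
· · · · · · · ·
· · · · · · · ·
· · ♘ · · · · ·
♙ ♙ ♙ ♙ ♙ ♙ ♙ ♙
♖ · ♗ ♕ ♔ ♗ ♘ ♖


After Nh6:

♜ ♞ ♝ ♛ ♚ ♝ · ♜
♟ ♟ ♟ ♟ ♟ ♟ ♟ ♟
· · · · · · · ♞
· · · · · · · ·
· · · · · · · ·
· · ♘ · · · · ·
♙ ♙ ♙ ♙ ♙ ♙ ♙ ♙
♖ · ♗ ♕ ♔ ♗ ♘ ♖


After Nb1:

♜ ♞ ♝ ♛ ♚ ♝ · ♜
♟ ♟ ♟ ♟ ♟ ♟ ♟ ♟
· · · · · · · ♞
· · · · · · · ·
· · · · · · · ·
· · · · · · · ·
♙ ♙ ♙ ♙ ♙ ♙ ♙ ♙
♖ ♘ ♗ ♕ ♔ ♗ ♘ ♖


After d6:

♜ ♞ ♝ ♛ ♚ ♝ · ♜
♟ ♟ ♟ · ♟ ♟ ♟ ♟
· · · ♟ · · · ♞
· · · · · · · ·
· · · · · · · ·
· · · · · · · ·
♙ ♙ ♙ ♙ ♙ ♙ ♙ ♙
♖ ♘ ♗ ♕ ♔ ♗ ♘ ♖


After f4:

♜ ♞ ♝ ♛ ♚ ♝ · ♜
♟ ♟ ♟ · ♟ ♟ ♟ ♟
· · · ♟ · · · ♞
· · · · · · · ·
· · · · · ♙ · ·
· · · · · · · ·
♙ ♙ ♙ ♙ ♙ · ♙ ♙
♖ ♘ ♗ ♕ ♔ ♗ ♘ ♖


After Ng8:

♜ ♞ ♝ ♛ ♚ ♝ ♞ ♜
♟ ♟ ♟ · ♟ ♟ ♟ ♟
· · · ♟ · · · ·
· · · · · · · ·
· · · · · ♙ · ·
· · · · · · · ·
♙ ♙ ♙ ♙ ♙ · ♙ ♙
♖ ♘ ♗ ♕ ♔ ♗ ♘ ♖


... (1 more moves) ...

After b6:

♜ ♞ ♝ ♛ ♚ ♝ ♞ ♜
♟ · ♟ · ♟ ♟ ♟ ♟
· ♟ · ♟ · · · ·
· · · · · · · ·
· · · · · ♙ · ·
· ♙ · · · · · ·
♙ · ♙ ♙ ♙ · ♙ ♙
♖ ♘ ♗ ♕ ♔ ♗ ♘ ♖


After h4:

♜ ♞ ♝ ♛ ♚ ♝ ♞ ♜
♟ · ♟ · ♟ ♟ ♟ ♟
· ♟ · ♟ · · · ·
· · · · · · · ·
· · · · · ♙ · ♙
· ♙ · · · · · ·
♙ · ♙ ♙ ♙ · ♙ ·
♖ ♘ ♗ ♕ ♔ ♗ ♘ ♖



  a b c d e f g h
  ─────────────────
8│♜ ♞ ♝ ♛ ♚ ♝ ♞ ♜│8
7│♟ · ♟ · ♟ ♟ ♟ ♟│7
6│· ♟ · ♟ · · · ·│6
5│· · · · · · · ·│5
4│· · · · · ♙ · ♙│4
3│· ♙ · · · · · ·│3
2│♙ · ♙ ♙ ♙ · ♙ ·│2
1│♖ ♘ ♗ ♕ ♔ ♗ ♘ ♖│1
  ─────────────────
  a b c d e f g h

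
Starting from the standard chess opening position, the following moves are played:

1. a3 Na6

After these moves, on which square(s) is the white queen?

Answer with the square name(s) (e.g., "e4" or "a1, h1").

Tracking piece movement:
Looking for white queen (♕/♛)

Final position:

  a b c d e f g h
  ─────────────────
8│♜ · ♝ ♛ ♚ ♝ ♞ ♜│8
7│♟ ♟ ♟ ♟ ♟ ♟ ♟ ♟│7
6│♞ · · · · · · ·│6
5│· · · · · · · ·│5
4│· · · · · · · ·│4
3│♙ · · · · · · ·│3
2│· ♙ ♙ ♙ ♙ ♙ ♙ ♙│2
1│♖ ♘ ♗ ♕ ♔ ♗ ♘ ♖│1
  ─────────────────
  a b c d e f g h


d1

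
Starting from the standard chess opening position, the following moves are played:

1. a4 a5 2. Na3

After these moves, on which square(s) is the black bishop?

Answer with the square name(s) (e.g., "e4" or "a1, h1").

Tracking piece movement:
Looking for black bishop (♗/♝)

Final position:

  a b c d e f g h
  ─────────────────
8│♜ ♞ ♝ ♛ ♚ ♝ ♞ ♜│8
7│· ♟ ♟ ♟ ♟ ♟ ♟ ♟│7
6│· · · · · · · ·│6
5│♟ · · · · · · ·│5
4│♙ · · · · · · ·│4
3│♘ · · · · · · ·│3
2│· ♙ ♙ ♙ ♙ ♙ ♙ ♙│2
1│♖ · ♗ ♕ ♔ ♗ ♘ ♖│1
  ─────────────────
  a b c d e f g h


c8, f8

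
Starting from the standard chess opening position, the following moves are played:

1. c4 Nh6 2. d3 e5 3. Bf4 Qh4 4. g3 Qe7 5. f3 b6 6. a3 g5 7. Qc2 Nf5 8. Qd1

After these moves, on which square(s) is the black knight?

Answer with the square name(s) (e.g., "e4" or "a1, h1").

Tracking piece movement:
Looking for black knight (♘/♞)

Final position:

  a b c d e f g h
  ─────────────────
8│♜ ♞ ♝ · ♚ ♝ · ♜│8
7│♟ · ♟ ♟ ♛ ♟ · ♟│7
6│· ♟ · · · · · ·│6
5│· · · · ♟ ♞ ♟ ·│5
4│· · ♙ · · ♗ · ·│4
3│♙ · · ♙ · ♙ ♙ ·│3
2│· ♙ · · ♙ · · ♙│2
1│♖ ♘ · ♕ ♔ ♗ ♘ ♖│1
  ─────────────────
  a b c d e f g h


b8, f5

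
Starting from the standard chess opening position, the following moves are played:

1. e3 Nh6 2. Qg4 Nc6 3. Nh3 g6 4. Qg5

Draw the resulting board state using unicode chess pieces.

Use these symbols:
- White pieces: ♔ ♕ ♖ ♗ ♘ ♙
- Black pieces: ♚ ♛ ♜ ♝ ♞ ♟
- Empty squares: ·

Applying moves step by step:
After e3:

♜ ♞ ♝ ♛ ♚ ♝ ♞ ♜
♟ ♟ ♟ ♟ ♟ ♟ ♟ ♟
· · · · · · · ·
· · · · · · · ·
· · · · · · · ·
· · · · ♙ · · ·
♙ ♙ ♙ ♙ · ♙ ♙ ♙
♖ ♘ ♗ ♕ ♔ ♗ ♘ ♖


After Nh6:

♜ ♞ ♝ ♛ ♚ ♝ · ♜
♟ ♟ ♟ ♟ ♟ ♟ ♟ ♟
· · · · · · · ♞
· · · · · · · ·
· · · · · · · ·
· · · · ♙ · · ·
♙ ♙ ♙ ♙ · ♙ ♙ ♙
♖ ♘ ♗ ♕ ♔ ♗ ♘ ♖


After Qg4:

♜ ♞ ♝ ♛ ♚ ♝ · ♜
♟ ♟ ♟ ♟ ♟ ♟ ♟ ♟
· · · · · · · ♞
· · · · · · · ·
· · · · · · ♕ ·
· · · · ♙ · · ·
♙ ♙ ♙ ♙ · ♙ ♙ ♙
♖ ♘ ♗ · ♔ ♗ ♘ ♖


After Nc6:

♜ · ♝ ♛ ♚ ♝ · ♜
♟ ♟ ♟ ♟ ♟ ♟ ♟ ♟
· · ♞ · · · · ♞
· · · · · · · ·
· · · · · · ♕ ·
· · · · ♙ · · ·
♙ ♙ ♙ ♙ · ♙ ♙ ♙
♖ ♘ ♗ · ♔ ♗ ♘ ♖


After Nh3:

♜ · ♝ ♛ ♚ ♝ · ♜
♟ ♟ ♟ ♟ ♟ ♟ ♟ ♟
· · ♞ · · · · ♞
· · · · · · · ·
· · · · · · ♕ ·
· · · · ♙ · · ♘
♙ ♙ ♙ ♙ · ♙ ♙ ♙
♖ ♘ ♗ · ♔ ♗ · ♖


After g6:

♜ · ♝ ♛ ♚ ♝ · ♜
♟ ♟ ♟ ♟ ♟ ♟ · ♟
· · ♞ · · · ♟ ♞
· · · · · · · ·
· · · · · · ♕ ·
· · · · ♙ · · ♘
♙ ♙ ♙ ♙ · ♙ ♙ ♙
♖ ♘ ♗ · ♔ ♗ · ♖


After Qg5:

♜ · ♝ ♛ ♚ ♝ · ♜
♟ ♟ ♟ ♟ ♟ ♟ · ♟
· · ♞ · · · ♟ ♞
· · · · · · ♕ ·
· · · · · · · ·
· · · · ♙ · · ♘
♙ ♙ ♙ ♙ · ♙ ♙ ♙
♖ ♘ ♗ · ♔ ♗ · ♖



  a b c d e f g h
  ─────────────────
8│♜ · ♝ ♛ ♚ ♝ · ♜│8
7│♟ ♟ ♟ ♟ ♟ ♟ · ♟│7
6│· · ♞ · · · ♟ ♞│6
5│· · · · · · ♕ ·│5
4│· · · · · · · ·│4
3│· · · · ♙ · · ♘│3
2│♙ ♙ ♙ ♙ · ♙ ♙ ♙│2
1│♖ ♘ ♗ · ♔ ♗ · ♖│1
  ─────────────────
  a b c d e f g h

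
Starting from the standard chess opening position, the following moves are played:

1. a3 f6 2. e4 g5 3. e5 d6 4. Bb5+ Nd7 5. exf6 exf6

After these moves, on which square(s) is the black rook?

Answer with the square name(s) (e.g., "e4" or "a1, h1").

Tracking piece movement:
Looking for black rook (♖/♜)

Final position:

  a b c d e f g h
  ─────────────────
8│♜ · ♝ ♛ ♚ ♝ ♞ ♜│8
7│♟ ♟ ♟ ♞ · · · ♟│7
6│· · · ♟ · ♟ · ·│6
5│· ♗ · · · · ♟ ·│5
4│· · · · · · · ·│4
3│♙ · · · · · · ·│3
2│· ♙ ♙ ♙ · ♙ ♙ ♙│2
1│♖ ♘ ♗ ♕ ♔ · ♘ ♖│1
  ─────────────────
  a b c d e f g h


a8, h8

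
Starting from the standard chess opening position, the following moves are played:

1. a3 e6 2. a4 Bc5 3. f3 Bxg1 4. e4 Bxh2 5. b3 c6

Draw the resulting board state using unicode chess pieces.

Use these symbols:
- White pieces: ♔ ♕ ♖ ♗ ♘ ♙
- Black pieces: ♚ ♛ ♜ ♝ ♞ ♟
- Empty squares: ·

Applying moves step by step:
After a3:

♜ ♞ ♝ ♛ ♚ ♝ ♞ ♜
♟ ♟ ♟ ♟ ♟ ♟ ♟ ♟
· · · · · · · ·
· · · · · · · ·
· · · · · · · ·
♙ · · · · · · ·
· ♙ ♙ ♙ ♙ ♙ ♙ ♙
♖ ♘ ♗ ♕ ♔ ♗ ♘ ♖


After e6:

♜ ♞ ♝ ♛ ♚ ♝ ♞ ♜
♟ ♟ ♟ ♟ · ♟ ♟ ♟
· · · · ♟ · · ·
· · · · · · · ·
· · · · · · · ·
♙ · · · · · · ·
· ♙ ♙ ♙ ♙ ♙ ♙ ♙
♖ ♘ ♗ ♕ ♔ ♗ ♘ ♖


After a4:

♜ ♞ ♝ ♛ ♚ ♝ ♞ ♜
♟ ♟ ♟ ♟ · ♟ ♟ ♟
· · · · ♟ · · ·
· · · · · · · ·
♙ · · · · · · ·
· · · · · · · ·
· ♙ ♙ ♙ ♙ ♙ ♙ ♙
♖ ♘ ♗ ♕ ♔ ♗ ♘ ♖


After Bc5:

♜ ♞ ♝ ♛ ♚ · ♞ ♜
♟ ♟ ♟ ♟ · ♟ ♟ ♟
· · · · ♟ · · ·
· · ♝ · · · · ·
♙ · · · · · · ·
· · · · · · · ·
· ♙ ♙ ♙ ♙ ♙ ♙ ♙
♖ ♘ ♗ ♕ ♔ ♗ ♘ ♖


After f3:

♜ ♞ ♝ ♛ ♚ · ♞ ♜
♟ ♟ ♟ ♟ · ♟ ♟ ♟
· · · · ♟ · · ·
· · ♝ · · · · ·
♙ · · · · · · ·
· · · · · ♙ · ·
· ♙ ♙ ♙ ♙ · ♙ ♙
♖ ♘ ♗ ♕ ♔ ♗ ♘ ♖


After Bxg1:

♜ ♞ ♝ ♛ ♚ · ♞ ♜
♟ ♟ ♟ ♟ · ♟ ♟ ♟
· · · · ♟ · · ·
· · · · · · · ·
♙ · · · · · · ·
· · · · · ♙ · ·
· ♙ ♙ ♙ ♙ · ♙ ♙
♖ ♘ ♗ ♕ ♔ ♗ ♝ ♖


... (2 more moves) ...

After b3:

♜ ♞ ♝ ♛ ♚ · ♞ ♜
♟ ♟ ♟ ♟ · ♟ ♟ ♟
· · · · ♟ · · ·
· · · · · · · ·
♙ · · · ♙ · · ·
· ♙ · · · ♙ · ·
· · ♙ ♙ · · ♙ ♝
♖ ♘ ♗ ♕ ♔ ♗ · ♖


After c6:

♜ ♞ ♝ ♛ ♚ · ♞ ♜
♟ ♟ · ♟ · ♟ ♟ ♟
· · ♟ · ♟ · · ·
· · · · · · · ·
♙ · · · ♙ · · ·
· ♙ · · · ♙ · ·
· · ♙ ♙ · · ♙ ♝
♖ ♘ ♗ ♕ ♔ ♗ · ♖



  a b c d e f g h
  ─────────────────
8│♜ ♞ ♝ ♛ ♚ · ♞ ♜│8
7│♟ ♟ · ♟ · ♟ ♟ ♟│7
6│· · ♟ · ♟ · · ·│6
5│· · · · · · · ·│5
4│♙ · · · ♙ · · ·│4
3│· ♙ · · · ♙ · ·│3
2│· · ♙ ♙ · · ♙ ♝│2
1│♖ ♘ ♗ ♕ ♔ ♗ · ♖│1
  ─────────────────
  a b c d e f g h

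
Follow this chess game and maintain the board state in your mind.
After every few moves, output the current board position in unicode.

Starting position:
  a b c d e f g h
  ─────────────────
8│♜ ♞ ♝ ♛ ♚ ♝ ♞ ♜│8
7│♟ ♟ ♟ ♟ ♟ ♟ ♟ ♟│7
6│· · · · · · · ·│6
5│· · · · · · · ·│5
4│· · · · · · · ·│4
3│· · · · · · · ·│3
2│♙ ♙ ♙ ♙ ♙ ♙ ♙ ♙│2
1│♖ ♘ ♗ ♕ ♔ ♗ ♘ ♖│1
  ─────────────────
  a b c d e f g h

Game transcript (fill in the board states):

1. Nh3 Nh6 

  a b c d e f g h
  ─────────────────
8│♜ ♞ ♝ ♛ ♚ ♝ · ♜│8
7│♟ ♟ ♟ ♟ ♟ ♟ ♟ ♟│7
6│· · · · · · · ♞│6
5│· · · · · · · ·│5
4│· · · · · · · ·│4
3│· · · · · · · ♘│3
2│♙ ♙ ♙ ♙ ♙ ♙ ♙ ♙│2
1│♖ ♘ ♗ ♕ ♔ ♗ · ♖│1
  ─────────────────
  a b c d e f g h

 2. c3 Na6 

  a b c d e f g h
  ─────────────────
8│♜ · ♝ ♛ ♚ ♝ · ♜│8
7│♟ ♟ ♟ ♟ ♟ ♟ ♟ ♟│7
6│♞ · · · · · · ♞│6
5│· · · · · · · ·│5
4│· · · · · · · ·│4
3│· · ♙ · · · · ♘│3
2│♙ ♙ · ♙ ♙ ♙ ♙ ♙│2
1│♖ ♘ ♗ ♕ ♔ ♗ · ♖│1
  ─────────────────
  a b c d e f g h

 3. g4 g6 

  a b c d e f g h
  ─────────────────
8│♜ · ♝ ♛ ♚ ♝ · ♜│8
7│♟ ♟ ♟ ♟ ♟ ♟ · ♟│7
6│♞ · · · · · ♟ ♞│6
5│· · · · · · · ·│5
4│· · · · · · ♙ ·│4
3│· · ♙ · · · · ♘│3
2│♙ ♙ · ♙ ♙ ♙ · ♙│2
1│♖ ♘ ♗ ♕ ♔ ♗ · ♖│1
  ─────────────────
  a b c d e f g h

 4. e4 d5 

  a b c d e f g h
  ─────────────────
8│♜ · ♝ ♛ ♚ ♝ · ♜│8
7│♟ ♟ ♟ · ♟ ♟ · ♟│7
6│♞ · · · · · ♟ ♞│6
5│· · · ♟ · · · ·│5
4│· · · · ♙ · ♙ ·│4
3│· · ♙ · · · · ♘│3
2│♙ ♙ · ♙ · ♙ · ♙│2
1│♖ ♘ ♗ ♕ ♔ ♗ · ♖│1
  ─────────────────
  a b c d e f g h

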